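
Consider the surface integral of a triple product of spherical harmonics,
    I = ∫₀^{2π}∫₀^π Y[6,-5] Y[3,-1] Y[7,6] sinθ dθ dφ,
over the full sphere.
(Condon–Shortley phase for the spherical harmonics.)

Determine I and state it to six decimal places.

Checks pass: Σm=0; 16 even; l₃=7∈[3,9].
(2·6+1)(2·3+1)(2·7+1) = 1365
Δ: 2! 10! 4! / 17! → 1/2042040
sum: t=0:+1/207360 t=1:−1/57600 t=2:+1/207360 = -1/129600
3j²(6 3 7; 0 0 0) = Δ·Π!·Σ² = 168/12155  (sign +1)
sum: t=1:−1/21772800 t=2:+1/17418240 = 1/87091200
3j²(6 3 7; -5 -1 6) = Δ·Π!·Σ² = 11/14280  (sign -1)
combine: 4πI² = 1365·168/12155·11/14280 = 21/1445
take √, sign -1: I = -0.03400719

-0.034007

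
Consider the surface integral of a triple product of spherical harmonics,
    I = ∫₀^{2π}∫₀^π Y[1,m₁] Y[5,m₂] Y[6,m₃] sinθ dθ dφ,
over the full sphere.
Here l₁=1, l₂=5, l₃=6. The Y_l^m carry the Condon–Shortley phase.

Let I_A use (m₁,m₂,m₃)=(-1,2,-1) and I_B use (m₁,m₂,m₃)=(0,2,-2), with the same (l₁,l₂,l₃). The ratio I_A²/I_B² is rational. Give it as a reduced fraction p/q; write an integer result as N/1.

Shared (l₁,l₂,l₃)=(1,5,6): N and (l;000)² cancel in I_A²/I_B².
A: Δ = 0!·2!·10!/13! = 1/858; Racah Σ t=0..0: t=0:+1/60480 = 1/60480; ⇒ 3j(1 5 6; -1 2 -1)² = 5/429, sgn -1
B: Δ = 0!·2!·10!/13! = 1/858; Racah Σ t=0..0: t=0:+1/30240 = 1/30240; ⇒ 3j(1 5 6; 0 2 -2)² = 16/429, sgn +1
I_A²/I_B² = (5/429)/(16/429) = 5/16

5/16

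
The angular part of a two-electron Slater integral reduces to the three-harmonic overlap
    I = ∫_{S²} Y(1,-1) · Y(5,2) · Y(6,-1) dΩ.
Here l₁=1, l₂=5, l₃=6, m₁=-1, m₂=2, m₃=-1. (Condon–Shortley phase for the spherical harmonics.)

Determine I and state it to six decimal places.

Rules hold: Σm=0, L=12 even, 4≤6≤6.
N = 3·11·13 = 429
Δ = 0!·2!·10!/13! = 1/858
Racah Σ t=0..0: t=0:+1/14400 = 1/14400
⇒ 3j(1 5 6; 0 0 0)² = 6/143, sgn +1
Racah Σ t=0..0: t=0:+1/60480 = 1/60480
⇒ 3j(1 5 6; -1 2 -1)² = 5/429, sgn -1
4πI² = N·(3j₀)²·(3jₘ)² = 30/143
I = -1·√(0.20979/4π) = -0.12920749

-0.129207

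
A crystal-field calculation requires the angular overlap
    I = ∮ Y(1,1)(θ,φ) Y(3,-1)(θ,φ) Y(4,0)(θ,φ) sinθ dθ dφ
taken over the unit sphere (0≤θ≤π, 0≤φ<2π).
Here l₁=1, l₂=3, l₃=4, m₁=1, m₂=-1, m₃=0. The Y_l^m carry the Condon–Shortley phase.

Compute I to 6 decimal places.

0.150786

Checks pass: Σm=0; 8 even; l₃=4∈[2,4].
(2·1+1)(2·3+1)(2·4+1) = 189
Δ: 0! 2! 6! / 9! → 1/252
sum: t=0:+1/36 = 1/36
3j²(1 3 4; 0 0 0) = Δ·Π!·Σ² = 4/63  (sign +1)
sum: t=0:+1/96 = 1/96
3j²(1 3 4; 1 -1 0) = Δ·Π!·Σ² = 1/42  (sign +1)
combine: 4πI² = 189·4/63·1/42 = 2/7
take √, sign +1: I = 0.15078601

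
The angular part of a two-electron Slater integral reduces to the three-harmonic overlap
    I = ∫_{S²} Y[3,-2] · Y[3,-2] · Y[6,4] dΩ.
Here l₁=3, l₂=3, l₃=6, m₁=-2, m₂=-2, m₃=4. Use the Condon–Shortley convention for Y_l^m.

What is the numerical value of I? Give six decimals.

Rules hold: Σm=0, L=12 even, 0≤6≤6.
N = 7·7·13 = 637
Δ = 0!·6!·6!/13! = 1/12012
Racah Σ t=0..0: t=0:+1/1296 = 1/1296
⇒ 3j(3 3 6; 0 0 0)² = 100/3003, sgn +1
Racah Σ t=0..0: t=0:+1/14400 = 1/14400
⇒ 3j(3 3 6; -2 -2 4)² = 6/143, sgn +1
4πI² = N·(3j₀)²·(3jₘ)² = 1400/1573
I = +1·√(0.890019/4π) = 0.26613055

0.266131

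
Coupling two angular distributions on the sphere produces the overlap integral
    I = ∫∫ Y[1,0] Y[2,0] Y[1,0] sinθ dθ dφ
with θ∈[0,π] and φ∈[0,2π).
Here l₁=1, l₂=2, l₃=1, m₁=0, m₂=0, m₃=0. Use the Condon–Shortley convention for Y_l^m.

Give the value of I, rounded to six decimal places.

Checks pass: Σm=0; 4 even; l₃=1∈[1,3].
(2·1+1)(2·2+1)(2·1+1) = 45
Δ: 2! 0! 2! / 5! → 1/30
sum: t=1:−1/1 = -1/1
3j²(1 2 1; 0 0 0) = Δ·Π!·Σ² = 2/15  (sign +1)
(m-triple is (0,0,0) — same symbol as above.)
combine: 4πI² = 45·2/15·2/15 = 4/5
take √, sign +1: I = 0.25231325

0.252313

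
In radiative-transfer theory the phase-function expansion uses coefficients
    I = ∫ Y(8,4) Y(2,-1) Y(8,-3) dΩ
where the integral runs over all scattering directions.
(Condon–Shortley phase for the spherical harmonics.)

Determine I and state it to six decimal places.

Checks pass: Σm=0; 18 even; l₃=8∈[6,10].
(2·8+1)(2·2+1)(2·8+1) = 1445
Δ: 2! 14! 2! / 19! → 1/348840
sum: t=0:+1/116121600 t=1:−1/25401600 t=2:+1/116121600 = -1/45158400
3j²(8 2 8; 0 0 0) = Δ·Π!·Σ² = 24/1615  (sign -1)
sum: t=0:+1/174182400 t=1:−1/479001600 = 1/273715200
3j²(8 2 8; 4 -1 -3) = Δ·Π!·Σ² = 49/3876  (sign -1)
combine: 4πI² = 1445·24/1615·49/3876 = 98/361
take √, sign +1: I = 0.14697873

0.146979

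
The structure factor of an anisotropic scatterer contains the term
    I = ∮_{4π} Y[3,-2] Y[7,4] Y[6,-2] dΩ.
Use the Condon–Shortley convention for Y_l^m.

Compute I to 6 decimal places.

Rules hold: Σm=0, L=16 even, 4≤6≤10.
N = 7·15·13 = 1365
Δ = 4!·2!·10!/17! = 1/2042040
Racah Σ t=1..3: t=1:−1/207360 t=2:+1/57600 t=3:−1/207360 = 1/129600
⇒ 3j(3 7 6; 0 0 0)² = 168/12155, sgn +1
Racah Σ t=3..4: t=3:−1/967680 t=4:+1/725760 = 1/2903040
⇒ 3j(3 7 6; -2 4 -2)² = 5/3094, sgn +1
4πI² = N·(3j₀)²·(3jₘ)² = 1260/41327
I = +1·√(0.0304885/4π) = 0.04925648

0.049256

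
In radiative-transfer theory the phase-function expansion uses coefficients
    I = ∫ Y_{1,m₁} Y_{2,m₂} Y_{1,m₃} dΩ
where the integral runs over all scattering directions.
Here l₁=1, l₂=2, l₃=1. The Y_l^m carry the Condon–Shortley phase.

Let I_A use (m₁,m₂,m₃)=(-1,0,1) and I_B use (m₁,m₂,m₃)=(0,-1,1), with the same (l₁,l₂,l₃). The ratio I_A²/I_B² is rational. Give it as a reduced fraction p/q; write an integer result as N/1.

l's match ⇒ only the (l;m) 3-j factors differ between A and B.
A: triangle coeff Δ(1,2,1) = 1/30; Σ_t [2,2]: t=2:+1/4 = 1/4; (3j)²=1/30 [(1 2 1; -1 0 1)], sign=+1
B: triangle coeff Δ(1,2,1) = 1/30; Σ_t [1,1]: t=1:−1/2 = -1/2; (3j)²=1/10 [(1 2 1; 0 -1 1)], sign=-1
I_A²/I_B² = (1/30)/(1/10) = 1/3

1/3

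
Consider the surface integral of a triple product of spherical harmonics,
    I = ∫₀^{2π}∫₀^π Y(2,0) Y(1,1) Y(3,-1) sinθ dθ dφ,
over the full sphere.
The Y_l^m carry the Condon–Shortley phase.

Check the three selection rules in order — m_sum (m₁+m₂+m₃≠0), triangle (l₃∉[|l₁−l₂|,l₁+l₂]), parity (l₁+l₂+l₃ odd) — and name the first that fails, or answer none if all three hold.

none

m₁+m₂+m₃ = 0 + 1 − 1 = 0  ✓
triangle: |2−1|=1 ≤ l₃=3 ≤ 2+1=3  ✓
parity: l₁+l₂+l₃ = 6 is even  ✓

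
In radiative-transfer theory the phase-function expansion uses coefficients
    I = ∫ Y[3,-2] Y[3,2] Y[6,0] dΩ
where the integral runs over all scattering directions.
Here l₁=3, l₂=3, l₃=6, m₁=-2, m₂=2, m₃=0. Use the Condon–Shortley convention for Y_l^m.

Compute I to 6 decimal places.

Rules hold: Σm=0, L=12 even, 0≤6≤6.
N = 7·7·13 = 637
Δ = 0!·6!·6!/13! = 1/12012
Racah Σ t=0..0: t=0:+1/1296 = 1/1296
⇒ 3j(3 3 6; 0 0 0)² = 100/3003, sgn +1
Racah Σ t=0..0: t=0:+1/14400 = 1/14400
⇒ 3j(3 3 6; -2 2 0)² = 3/1001, sgn +1
4πI² = N·(3j₀)²·(3jₘ)² = 100/1573
I = +1·√(0.0635728/4π) = 0.07112638

0.071126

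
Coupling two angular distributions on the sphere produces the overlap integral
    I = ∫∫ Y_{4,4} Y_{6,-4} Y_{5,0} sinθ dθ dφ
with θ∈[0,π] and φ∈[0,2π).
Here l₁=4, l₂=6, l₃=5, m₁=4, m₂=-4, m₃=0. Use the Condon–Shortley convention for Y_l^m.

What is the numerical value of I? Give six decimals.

0.000000

l₁+l₂+l₃=15 is odd: 3j(l;000)=0 ⇒ I=0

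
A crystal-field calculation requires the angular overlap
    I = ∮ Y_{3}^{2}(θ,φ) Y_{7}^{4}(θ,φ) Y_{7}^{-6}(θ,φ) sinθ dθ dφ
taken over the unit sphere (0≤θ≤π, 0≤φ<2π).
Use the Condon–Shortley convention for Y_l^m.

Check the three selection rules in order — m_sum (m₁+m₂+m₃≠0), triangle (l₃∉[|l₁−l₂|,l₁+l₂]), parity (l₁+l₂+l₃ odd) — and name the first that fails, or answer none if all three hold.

azimuthal sum: 2 + 4 − 6 = 0  ✓
4 ≤ 7 ≤ 10 (triangle on l)  ✓
L = 3 + 7 + 7 = 17 (odd)  ✗

parity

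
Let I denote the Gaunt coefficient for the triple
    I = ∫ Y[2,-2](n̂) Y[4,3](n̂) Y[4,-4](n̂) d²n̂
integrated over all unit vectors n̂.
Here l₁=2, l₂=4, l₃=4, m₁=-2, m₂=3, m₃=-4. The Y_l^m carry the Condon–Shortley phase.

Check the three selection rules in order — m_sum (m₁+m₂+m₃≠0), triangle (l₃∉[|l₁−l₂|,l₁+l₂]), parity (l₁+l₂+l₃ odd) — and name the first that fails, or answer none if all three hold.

Σmᵢ = -3  ✗
l₃∈[|l₁−l₂|,l₁+l₂]=[2,6], have l₃=4
Σlᵢ = 10 ⇒ even

m_sum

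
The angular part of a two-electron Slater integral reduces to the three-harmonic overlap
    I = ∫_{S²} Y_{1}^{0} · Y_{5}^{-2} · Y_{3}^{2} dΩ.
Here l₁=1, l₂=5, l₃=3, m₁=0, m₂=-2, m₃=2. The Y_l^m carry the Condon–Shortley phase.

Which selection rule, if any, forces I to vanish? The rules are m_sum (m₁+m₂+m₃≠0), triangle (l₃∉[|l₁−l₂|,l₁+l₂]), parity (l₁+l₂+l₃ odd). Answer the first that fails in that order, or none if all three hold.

triangle

Σmᵢ = 0  ✓
l₃∈[|l₁−l₂|,l₁+l₂]=[4,6], have l₃=3  ✗
Σlᵢ = 9 ⇒ odd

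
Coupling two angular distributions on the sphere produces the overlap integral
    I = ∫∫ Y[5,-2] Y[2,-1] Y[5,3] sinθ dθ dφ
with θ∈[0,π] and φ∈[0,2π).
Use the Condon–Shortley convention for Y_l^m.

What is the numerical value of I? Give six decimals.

-0.161739

Rules hold: Σm=0, L=12 even, 3≤5≤7.
N = 11·5·11 = 605
Δ = 2!·8!·2!/13! = 1/38610
Racah Σ t=0..2: t=0:+1/2880 t=1:−1/576 t=2:+1/2880 = -1/960
⇒ 3j(5 2 5; 0 0 0)² = 10/429, sgn +1
Racah Σ t=0..1: t=0:+1/10080 t=1:−1/2880 = -1/4032
⇒ 3j(5 2 5; -2 -1 3)² = 10/429, sgn -1
4πI² = N·(3j₀)²·(3jₘ)² = 500/1521
I = -1·√(0.328731/4π) = -0.16173926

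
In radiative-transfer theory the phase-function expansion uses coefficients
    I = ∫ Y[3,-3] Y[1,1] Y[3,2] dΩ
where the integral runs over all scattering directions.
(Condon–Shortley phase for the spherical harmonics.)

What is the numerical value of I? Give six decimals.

0.000000

L=7 odd ⇒ parity kills the (l;000) factor ⇒ I = 0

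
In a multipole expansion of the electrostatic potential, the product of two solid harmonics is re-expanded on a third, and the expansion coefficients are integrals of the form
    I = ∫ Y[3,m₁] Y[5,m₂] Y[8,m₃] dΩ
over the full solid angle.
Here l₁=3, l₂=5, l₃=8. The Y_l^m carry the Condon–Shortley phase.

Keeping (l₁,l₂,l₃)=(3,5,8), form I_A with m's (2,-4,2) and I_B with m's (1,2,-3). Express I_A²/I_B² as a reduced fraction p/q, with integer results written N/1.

l's match ⇒ only the (l;m) 3-j factors differ between A and B.
A: triangle coeff Δ(3,5,8) = 1/136136; Σ_t [0,0]: t=0:+1/43545600 = 1/43545600; (3j)²=15/34034 [(3 5 8; 2 -4 2)], sign=+1
B: triangle coeff Δ(3,5,8) = 1/136136; Σ_t [0,0]: t=0:+1/1451520 = 1/1451520; (3j)²=75/3094 [(3 5 8; 1 2 -3)], sign=-1
I_A²/I_B² = (15/34034)/(75/3094) = 1/55

1/55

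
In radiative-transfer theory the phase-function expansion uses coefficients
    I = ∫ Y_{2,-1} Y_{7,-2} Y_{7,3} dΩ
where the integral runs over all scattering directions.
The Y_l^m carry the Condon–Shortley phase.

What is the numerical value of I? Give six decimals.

-0.123591

m-sum 0 ✓  L=16 even ✓  5≤7≤9 ✓
Π(2lᵢ+1) = 5×15×15 = 1125
triangle coeff Δ(2,7,7) = 1/185640
Σ_t [0,2]: t=0:+1/2419200 t=1:−1/518400 t=2:+1/2419200 = -1/907200
(3j)²=56/3315 [(2 7 7; 0 0 0)], sign=+1
Σ_t [1,2]: t=1:−1/1935360 t=2:+1/4354560 = -1/3483648
(3j)²=125/12376 [(2 7 7; -1 -2 3)], sign=-1
⇒ 4πI² = 9375/48841
I = (-1)√(9375/48841/(4π)) = -0.12359145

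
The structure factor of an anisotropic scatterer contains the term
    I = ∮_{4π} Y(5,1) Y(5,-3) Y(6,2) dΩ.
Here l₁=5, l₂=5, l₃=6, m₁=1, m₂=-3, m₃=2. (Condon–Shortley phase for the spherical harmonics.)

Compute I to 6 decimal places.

Checks pass: Σm=0; 16 even; l₃=6∈[0,10].
(2·5+1)(2·5+1)(2·6+1) = 1573
Δ: 4! 6! 6! / 17! → 1/28588560
sum: t=0:+1/345600 t=1:−1/13824 t=2:+1/5184 t=3:−1/13824 t=4:+1/345600 = 7/129600
3j²(5 5 6; 0 0 0) = Δ·Π!·Σ² = 80/7293  (sign +1)
sum: t=0:+1/55296 t=1:−1/25920 t=2:+1/138240 = -11/829440
3j²(5 5 6; 1 -3 2) = Δ·Π!·Σ² = 11/1326  (sign -1)
combine: 4πI² = 1573·80/7293·11/1326 = 4840/33813
take √, sign -1: I = -0.10672739

-0.106727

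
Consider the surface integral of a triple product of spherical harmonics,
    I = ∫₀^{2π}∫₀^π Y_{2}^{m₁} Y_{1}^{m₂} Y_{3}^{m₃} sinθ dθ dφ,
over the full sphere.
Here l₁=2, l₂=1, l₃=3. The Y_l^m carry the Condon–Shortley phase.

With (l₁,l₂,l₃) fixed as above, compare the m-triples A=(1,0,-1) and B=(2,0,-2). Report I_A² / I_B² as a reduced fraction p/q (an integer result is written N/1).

Same 2,1,3: normalisation and zero-m 3j drop out of the ratio.
A: Δ: 0! 4! 2! / 7! → 1/105; sum: t=0:+1/6 = 1/6; 3j²(2 1 3; 1 0 -1) = Δ·Π!·Σ² = 8/105  (sign +1)
B: Δ: 0! 4! 2! / 7! → 1/105; sum: t=0:+1/24 = 1/24; 3j²(2 1 3; 2 0 -2) = Δ·Π!·Σ² = 1/21  (sign -1)
I_A²/I_B² = (8/105)/(1/21) = 8/5

8/5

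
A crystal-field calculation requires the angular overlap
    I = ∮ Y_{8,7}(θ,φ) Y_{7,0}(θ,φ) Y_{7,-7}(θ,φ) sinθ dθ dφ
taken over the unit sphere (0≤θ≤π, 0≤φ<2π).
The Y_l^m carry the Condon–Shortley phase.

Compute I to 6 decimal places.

0.106114

m-sum 0 ✓  L=22 even ✓  1≤7≤15 ✓
Π(2lᵢ+1) = 17×15×15 = 3825
triangle coeff Δ(8,7,7) = 1/22086194130
Σ_t [1,7]: t=1:−1/18289152000 t=2:+1/248832000 t=3:−1/24883200 t=4:+1/11943936 t=5:−1/24883200 t=6:+1/248832000 t=7:−1/18289152000 = 11/975421440
(3j)²=1750/289731 [(8 7 7; 0 0 0)], sign=-1
Σ_t [1,1]: t=1:−1/146313216000 = -1/146313216000
(3j)²=91/14858 [(8 7 7; 7 0 -7)], sign=-1
⇒ 4πI² = 459375/3246473
I = (+1)√(459375/3246473/(4π)) = 0.10611404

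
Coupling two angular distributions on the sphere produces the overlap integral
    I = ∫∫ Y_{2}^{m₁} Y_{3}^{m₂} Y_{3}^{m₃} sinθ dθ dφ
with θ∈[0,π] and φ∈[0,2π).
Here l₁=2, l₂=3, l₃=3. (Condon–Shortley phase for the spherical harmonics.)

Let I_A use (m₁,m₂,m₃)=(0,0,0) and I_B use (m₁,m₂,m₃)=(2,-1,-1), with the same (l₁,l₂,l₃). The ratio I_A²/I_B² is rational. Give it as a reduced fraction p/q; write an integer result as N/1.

2/3

l's match ⇒ only the (l;m) 3-j factors differ between A and B.
A: triangle coeff Δ(2,3,3) = 1/3780; Σ_t [0,2]: t=0:+1/24 t=1:−1/4 t=2:+1/24 = -1/6; (3j)²=4/105 [(2 3 3; 0 0 0)], sign=+1
B: triangle coeff Δ(2,3,3) = 1/3780; Σ_t [0,0]: t=0:+1/16 = 1/16; (3j)²=2/35 [(2 3 3; 2 -1 -1)], sign=+1
I_A²/I_B² = (4/105)/(2/35) = 2/3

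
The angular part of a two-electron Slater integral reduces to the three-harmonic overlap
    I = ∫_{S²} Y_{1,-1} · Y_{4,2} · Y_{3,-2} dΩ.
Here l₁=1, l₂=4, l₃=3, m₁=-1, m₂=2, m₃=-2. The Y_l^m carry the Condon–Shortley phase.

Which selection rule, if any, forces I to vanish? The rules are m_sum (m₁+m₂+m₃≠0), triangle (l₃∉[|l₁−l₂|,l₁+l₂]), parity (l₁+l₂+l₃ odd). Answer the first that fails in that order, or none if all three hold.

m_sum

azimuthal sum: -1 + 2 − 2 = -1  ✗
3 ≤ 3 ≤ 5 (triangle on l)
L = 1 + 4 + 3 = 8 (even)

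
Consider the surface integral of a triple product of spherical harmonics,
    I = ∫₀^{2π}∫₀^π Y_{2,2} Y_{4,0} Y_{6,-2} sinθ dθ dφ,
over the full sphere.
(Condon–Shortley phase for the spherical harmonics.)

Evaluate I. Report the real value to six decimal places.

Checks pass: Σm=0; 12 even; l₃=6∈[2,6].
(2·2+1)(2·4+1)(2·6+1) = 585
Δ: 0! 4! 8! / 13! → 1/6435
sum: t=0:+1/2304 = 1/2304
3j²(2 4 6; 0 0 0) = Δ·Π!·Σ² = 5/143  (sign +1)
sum: t=0:+1/13824 = 1/13824
3j²(2 4 6; 2 0 -2) = Δ·Π!·Σ² = 14/1287  (sign +1)
combine: 4πI² = 585·5/143·14/1287 = 350/1573
take √, sign +1: I = 0.13306527

0.133065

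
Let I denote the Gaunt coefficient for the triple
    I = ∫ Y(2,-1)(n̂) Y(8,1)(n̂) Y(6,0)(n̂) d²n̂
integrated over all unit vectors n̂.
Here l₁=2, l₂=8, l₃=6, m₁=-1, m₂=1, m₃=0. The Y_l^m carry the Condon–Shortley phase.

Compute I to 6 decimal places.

-0.205780

Rules hold: Σm=0, L=16 even, 6≤6≤10.
N = 5·17·13 = 1105
Δ = 4!·0!·12!/17! = 1/30940
Racah Σ t=2..2: t=2:+1/2073600 = 1/2073600
⇒ 3j(2 8 6; 0 0 0)² = 28/1105, sgn +1
Racah Σ t=3..3: t=3:−1/3110400 = -1/3110400
⇒ 3j(2 8 6; -1 1 0)² = 21/1105, sgn -1
4πI² = N·(3j₀)²·(3jₘ)² = 588/1105
I = -1·√(0.532127/4π) = -0.20577973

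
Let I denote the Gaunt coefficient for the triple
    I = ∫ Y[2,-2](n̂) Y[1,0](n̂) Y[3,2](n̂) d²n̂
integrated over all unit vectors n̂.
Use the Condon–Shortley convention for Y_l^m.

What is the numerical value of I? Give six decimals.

Rules hold: Σm=0, L=6 even, 1≤3≤3.
N = 5·3·7 = 105
Δ = 0!·4!·2!/7! = 1/105
Racah Σ t=0..0: t=0:+1/4 = 1/4
⇒ 3j(2 1 3; 0 0 0)² = 3/35, sgn -1
Racah Σ t=0..0: t=0:+1/24 = 1/24
⇒ 3j(2 1 3; -2 0 2)² = 1/21, sgn -1
4πI² = N·(3j₀)²·(3jₘ)² = 3/7
I = +1·√(0.428571/4π) = 0.18467439

0.184674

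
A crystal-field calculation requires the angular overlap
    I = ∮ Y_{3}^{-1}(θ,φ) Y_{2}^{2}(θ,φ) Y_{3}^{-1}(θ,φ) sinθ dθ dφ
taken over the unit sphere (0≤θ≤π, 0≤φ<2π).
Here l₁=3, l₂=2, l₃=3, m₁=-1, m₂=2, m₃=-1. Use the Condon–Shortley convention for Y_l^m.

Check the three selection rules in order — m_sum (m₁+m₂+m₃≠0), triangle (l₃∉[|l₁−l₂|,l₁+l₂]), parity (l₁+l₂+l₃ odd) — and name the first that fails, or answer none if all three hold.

none

Σmᵢ = 0  ✓
l₃∈[|l₁−l₂|,l₁+l₂]=[1,5], have l₃=3  ✓
Σlᵢ = 8 ⇒ even  ✓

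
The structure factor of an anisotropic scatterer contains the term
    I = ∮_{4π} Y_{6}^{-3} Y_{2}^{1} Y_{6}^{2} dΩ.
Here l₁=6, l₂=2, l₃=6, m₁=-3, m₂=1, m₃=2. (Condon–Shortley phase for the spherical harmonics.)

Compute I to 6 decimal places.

Checks pass: Σm=0; 14 even; l₃=6∈[4,8].
(2·6+1)(2·2+1)(2·6+1) = 845
Δ: 2! 10! 2! / 15! → 1/90090
sum: t=0:+1/69120 t=1:−1/14400 t=2:+1/69120 = -7/172800
3j²(6 2 6; 0 0 0) = Δ·Π!·Σ² = 14/715  (sign -1)
sum: t=1:−1/161280 t=2:+1/60480 = 1/96768
3j²(6 2 6; -3 1 2) = Δ·Π!·Σ² = 15/1001  (sign +1)
combine: 4πI² = 845·14/715·15/1001 = 30/121
take √, sign -1: I = -0.14046335

-0.140463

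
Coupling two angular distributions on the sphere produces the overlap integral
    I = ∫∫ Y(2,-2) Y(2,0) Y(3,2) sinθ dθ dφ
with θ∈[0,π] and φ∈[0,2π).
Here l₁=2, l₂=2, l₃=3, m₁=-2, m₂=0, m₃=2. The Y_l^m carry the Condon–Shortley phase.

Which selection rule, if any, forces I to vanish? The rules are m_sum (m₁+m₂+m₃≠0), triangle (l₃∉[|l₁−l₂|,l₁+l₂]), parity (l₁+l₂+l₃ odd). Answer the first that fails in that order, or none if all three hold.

parity

m₁+m₂+m₃ = -2 + 0 + 2 = 0  ✓
triangle: |2−2|=0 ≤ l₃=3 ≤ 2+2=4  ✓
parity: l₁+l₂+l₃ = 7 is odd  ✗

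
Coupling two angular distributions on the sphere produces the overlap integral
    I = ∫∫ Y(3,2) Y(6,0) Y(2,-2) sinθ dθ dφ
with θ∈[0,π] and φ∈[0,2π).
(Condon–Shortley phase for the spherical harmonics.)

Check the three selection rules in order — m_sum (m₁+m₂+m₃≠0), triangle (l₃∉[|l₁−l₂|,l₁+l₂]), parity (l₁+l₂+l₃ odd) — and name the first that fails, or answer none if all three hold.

triangle

m₁+m₂+m₃ = 2 + 0 − 2 = 0  ✓
triangle: |3−6|=3 ≤ l₃=2 ≤ 3+6=9  ✗
parity: l₁+l₂+l₃ = 11 is odd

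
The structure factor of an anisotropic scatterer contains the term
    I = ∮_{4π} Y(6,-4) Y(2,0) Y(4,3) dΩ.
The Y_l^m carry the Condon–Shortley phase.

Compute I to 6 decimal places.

0.000000

m-sum = -4 + 0 + 3 = -1 ≠ 0 ⇒ I = 0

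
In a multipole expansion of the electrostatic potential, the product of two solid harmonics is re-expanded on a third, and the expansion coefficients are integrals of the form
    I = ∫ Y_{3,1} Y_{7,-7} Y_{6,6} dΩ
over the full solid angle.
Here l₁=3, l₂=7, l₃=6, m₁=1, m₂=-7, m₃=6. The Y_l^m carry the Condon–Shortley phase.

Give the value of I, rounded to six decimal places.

Checks pass: Σm=0; 16 even; l₃=6∈[4,10].
(2·3+1)(2·7+1)(2·6+1) = 1365
Δ: 4! 2! 10! / 17! → 1/2042040
sum: t=1:−1/207360 t=2:+1/57600 t=3:−1/207360 = 1/129600
3j²(3 7 6; 0 0 0) = Δ·Π!·Σ² = 168/12155  (sign +1)
sum: t=0:+1/174182400 = 1/174182400
3j²(3 7 6; 1 -7 6) = Δ·Π!·Σ² = 11/340  (sign +1)
combine: 4πI² = 1365·168/12155·11/340 = 882/1445
take √, sign +1: I = 0.22039180

0.220392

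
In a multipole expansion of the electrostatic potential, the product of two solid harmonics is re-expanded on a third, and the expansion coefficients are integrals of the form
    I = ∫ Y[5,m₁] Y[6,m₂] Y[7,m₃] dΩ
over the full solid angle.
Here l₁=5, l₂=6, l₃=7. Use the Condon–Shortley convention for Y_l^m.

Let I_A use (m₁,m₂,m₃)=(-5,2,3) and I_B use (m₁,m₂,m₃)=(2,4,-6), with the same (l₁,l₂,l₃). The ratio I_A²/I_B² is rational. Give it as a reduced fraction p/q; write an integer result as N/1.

9800/143

Shared (l₁,l₂,l₃)=(5,6,7): N and (l;000)² cancel in I_A²/I_B².
A: Δ = 4!·6!·8!/19! = 1/174594420; Racah Σ t=4..4: t=4:+1/9953280 = 1/9953280; ⇒ 3j(5 6 7; -5 2 3)² = 2450/138567, sgn +1
B: Δ = 4!·6!·8!/19! = 1/174594420; Racah Σ t=2..3: t=2:+1/19353600 t=3:−1/21772800 = 1/174182400; ⇒ 3j(5 6 7; 2 4 -6)² = 1/3876, sgn -1
I_A²/I_B² = (2450/138567)/(1/3876) = 9800/143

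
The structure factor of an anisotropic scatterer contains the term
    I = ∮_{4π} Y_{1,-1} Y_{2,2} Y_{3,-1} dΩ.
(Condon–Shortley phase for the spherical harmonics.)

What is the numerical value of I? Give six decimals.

-0.082589

m-sum 0 ✓  L=6 even ✓  1≤3≤3 ✓
Π(2lᵢ+1) = 3×5×7 = 105
triangle coeff Δ(1,2,3) = 1/105
Σ_t [0,0]: t=0:+1/4 = 1/4
(3j)²=3/35 [(1 2 3; 0 0 0)], sign=-1
Σ_t [0,0]: t=0:+1/48 = 1/48
(3j)²=1/105 [(1 2 3; -1 2 -1)], sign=+1
⇒ 4πI² = 3/35
I = (-1)√(3/35/(4π)) = -0.08258890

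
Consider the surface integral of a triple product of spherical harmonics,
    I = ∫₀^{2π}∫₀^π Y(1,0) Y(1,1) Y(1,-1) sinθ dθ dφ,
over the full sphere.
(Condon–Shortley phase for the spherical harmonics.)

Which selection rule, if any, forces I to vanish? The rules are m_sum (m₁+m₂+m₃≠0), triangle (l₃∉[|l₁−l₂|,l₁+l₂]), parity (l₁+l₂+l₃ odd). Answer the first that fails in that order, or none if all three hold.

Σmᵢ = 0  ✓
l₃∈[|l₁−l₂|,l₁+l₂]=[0,2], have l₃=1  ✓
Σlᵢ = 3 ⇒ odd  ✗

parity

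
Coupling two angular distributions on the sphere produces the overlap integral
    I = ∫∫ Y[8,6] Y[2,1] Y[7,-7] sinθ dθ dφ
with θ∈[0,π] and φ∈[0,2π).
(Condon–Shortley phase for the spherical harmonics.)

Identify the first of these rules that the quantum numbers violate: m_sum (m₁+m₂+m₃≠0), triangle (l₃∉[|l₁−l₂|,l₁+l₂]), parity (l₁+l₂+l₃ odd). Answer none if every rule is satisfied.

parity

m₁+m₂+m₃ = 6 + 1 − 7 = 0  ✓
triangle: |8−2|=6 ≤ l₃=7 ≤ 8+2=10  ✓
parity: l₁+l₂+l₃ = 17 is odd  ✗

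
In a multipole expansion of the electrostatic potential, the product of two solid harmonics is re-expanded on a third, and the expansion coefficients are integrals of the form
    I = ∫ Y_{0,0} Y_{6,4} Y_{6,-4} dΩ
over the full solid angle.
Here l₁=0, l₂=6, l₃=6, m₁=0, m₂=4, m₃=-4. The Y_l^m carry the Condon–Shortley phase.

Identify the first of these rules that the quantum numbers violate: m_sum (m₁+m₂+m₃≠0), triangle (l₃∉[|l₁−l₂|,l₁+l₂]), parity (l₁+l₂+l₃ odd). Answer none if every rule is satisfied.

none

azimuthal sum: 0 + 4 − 4 = 0  ✓
6 ≤ 6 ≤ 6 (triangle on l)  ✓
L = 0 + 6 + 6 = 12 (even)  ✓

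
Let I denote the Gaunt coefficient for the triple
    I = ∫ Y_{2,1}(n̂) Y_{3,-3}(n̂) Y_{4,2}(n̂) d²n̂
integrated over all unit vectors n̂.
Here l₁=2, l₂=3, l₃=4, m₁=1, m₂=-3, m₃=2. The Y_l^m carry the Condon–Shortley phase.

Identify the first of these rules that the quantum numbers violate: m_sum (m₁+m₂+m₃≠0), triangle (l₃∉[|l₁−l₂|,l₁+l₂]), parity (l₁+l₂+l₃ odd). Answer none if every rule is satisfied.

parity

m₁+m₂+m₃ = 1 − 3 + 2 = 0  ✓
triangle: |2−3|=1 ≤ l₃=4 ≤ 2+3=5  ✓
parity: l₁+l₂+l₃ = 9 is odd  ✗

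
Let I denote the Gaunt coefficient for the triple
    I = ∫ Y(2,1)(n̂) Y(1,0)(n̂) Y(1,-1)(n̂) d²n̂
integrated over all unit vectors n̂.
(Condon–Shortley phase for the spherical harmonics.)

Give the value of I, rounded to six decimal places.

Checks pass: Σm=0; 4 even; l₃=1∈[1,3].
(2·2+1)(2·1+1)(2·1+1) = 45
Δ: 2! 2! 0! / 5! → 1/30
sum: t=1:−1/1 = -1/1
3j²(2 1 1; 0 0 0) = Δ·Π!·Σ² = 2/15  (sign +1)
sum: t=1:−1/2 = -1/2
3j²(2 1 1; 1 0 -1) = Δ·Π!·Σ² = 1/10  (sign -1)
combine: 4πI² = 45·2/15·1/10 = 3/5
take √, sign -1: I = -0.21850969

-0.218510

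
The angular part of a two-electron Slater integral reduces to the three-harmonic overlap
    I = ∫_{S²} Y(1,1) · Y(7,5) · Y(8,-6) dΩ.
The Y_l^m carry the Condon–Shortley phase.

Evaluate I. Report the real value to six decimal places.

m-sum 0 ✓  L=16 even ✓  6≤8≤8 ✓
Π(2lᵢ+1) = 3×15×17 = 765
triangle coeff Δ(1,7,8) = 1/2040
Σ_t [0,0]: t=0:+1/25401600 = 1/25401600
(3j)²=8/255 [(1 7 8; 0 0 0)], sign=+1
Σ_t [0,0]: t=0:+1/1916006400 = 1/1916006400
(3j)²=91/2040 [(1 7 8; 1 5 -6)], sign=+1
⇒ 4πI² = 91/85
I = (+1)√(91/85/(4π)) = 0.29188132

0.291881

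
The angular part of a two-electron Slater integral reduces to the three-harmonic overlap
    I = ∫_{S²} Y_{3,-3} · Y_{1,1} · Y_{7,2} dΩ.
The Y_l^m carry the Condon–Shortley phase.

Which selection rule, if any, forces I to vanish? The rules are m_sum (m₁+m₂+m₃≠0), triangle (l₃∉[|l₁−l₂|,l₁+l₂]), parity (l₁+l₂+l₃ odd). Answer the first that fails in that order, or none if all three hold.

triangle

m₁+m₂+m₃ = -3 + 1 + 2 = 0  ✓
triangle: |3−1|=2 ≤ l₃=7 ≤ 3+1=4  ✗
parity: l₁+l₂+l₃ = 11 is odd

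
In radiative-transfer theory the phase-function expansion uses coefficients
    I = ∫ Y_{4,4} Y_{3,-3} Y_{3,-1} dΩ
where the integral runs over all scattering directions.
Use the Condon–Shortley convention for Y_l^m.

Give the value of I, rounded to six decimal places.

Rules hold: Σm=0, L=10 even, 1≤3≤7.
N = 9·7·7 = 441
Δ = 4!·4!·2!/11! = 1/34650
Racah Σ t=1..3: t=1:−1/72 t=2:+1/16 t=3:−1/72 = 5/144
⇒ 3j(4 3 3; 0 0 0)² = 2/77, sgn -1
Racah Σ t=0..0: t=0:+1/1152 = 1/1152
⇒ 3j(4 3 3; 4 -3 -1)² = 1/33, sgn +1
4πI² = N·(3j₀)²·(3jₘ)² = 42/121
I = -1·√(0.347107/4π) = -0.16619847

-0.166198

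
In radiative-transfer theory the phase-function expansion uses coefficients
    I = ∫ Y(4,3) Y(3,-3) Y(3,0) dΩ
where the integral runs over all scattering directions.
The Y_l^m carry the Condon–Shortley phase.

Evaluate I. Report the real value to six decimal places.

0.203551

m-sum 0 ✓  L=10 even ✓  1≤3≤7 ✓
Π(2lᵢ+1) = 9×7×7 = 441
triangle coeff Δ(4,3,3) = 1/34650
Σ_t [1,3]: t=1:−1/72 t=2:+1/16 t=3:−1/72 = 5/144
(3j)²=2/77 [(4 3 3; 0 0 0)], sign=-1
Σ_t [0,0]: t=0:+1/288 = 1/288
(3j)²=1/22 [(4 3 3; 3 -3 0)], sign=-1
⇒ 4πI² = 63/121
I = (+1)√(63/121/(4π)) = 0.20355073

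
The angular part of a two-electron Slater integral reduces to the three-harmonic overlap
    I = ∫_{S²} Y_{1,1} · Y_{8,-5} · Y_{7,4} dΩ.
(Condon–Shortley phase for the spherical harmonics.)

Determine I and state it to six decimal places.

Checks pass: Σm=0; 16 even; l₃=7∈[7,9].
(2·1+1)(2·8+1)(2·7+1) = 765
Δ: 2! 0! 14! / 17! → 1/2040
sum: t=1:−1/25401600 = -1/25401600
3j²(1 8 7; 0 0 0) = Δ·Π!·Σ² = 8/255  (sign +1)
sum: t=0:+1/479001600 = 1/479001600
3j²(1 8 7; 1 -5 4) = Δ·Π!·Σ² = 13/340  (sign -1)
combine: 4πI² = 765·8/255·13/340 = 78/85
take √, sign -1: I = -0.27022959

-0.270230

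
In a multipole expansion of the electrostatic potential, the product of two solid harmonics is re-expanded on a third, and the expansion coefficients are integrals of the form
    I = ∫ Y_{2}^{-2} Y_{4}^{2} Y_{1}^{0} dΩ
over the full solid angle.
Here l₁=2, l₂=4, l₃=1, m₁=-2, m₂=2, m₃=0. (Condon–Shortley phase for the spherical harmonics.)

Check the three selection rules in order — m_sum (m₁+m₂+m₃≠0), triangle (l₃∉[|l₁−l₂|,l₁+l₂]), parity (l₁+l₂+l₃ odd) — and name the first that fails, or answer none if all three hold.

m₁+m₂+m₃ = -2 + 2 + 0 = 0  ✓
triangle: |2−4|=2 ≤ l₃=1 ≤ 2+4=6  ✗
parity: l₁+l₂+l₃ = 7 is odd

triangle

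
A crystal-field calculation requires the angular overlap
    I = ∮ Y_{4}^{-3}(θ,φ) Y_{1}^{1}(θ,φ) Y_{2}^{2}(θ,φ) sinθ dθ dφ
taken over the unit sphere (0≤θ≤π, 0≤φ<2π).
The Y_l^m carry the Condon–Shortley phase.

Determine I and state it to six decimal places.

triangle: need 3≤l₃≤5, have 2; I=0

0.000000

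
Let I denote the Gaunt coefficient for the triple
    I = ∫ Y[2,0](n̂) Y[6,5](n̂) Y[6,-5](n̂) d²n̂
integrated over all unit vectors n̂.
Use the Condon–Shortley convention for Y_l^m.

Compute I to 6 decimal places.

Checks pass: Σm=0; 14 even; l₃=6∈[4,8].
(2·2+1)(2·6+1)(2·6+1) = 845
Δ: 2! 2! 10! / 15! → 1/90090
sum: t=0:+1/69120 t=1:−1/14400 t=2:+1/69120 = -7/172800
3j²(2 6 6; 0 0 0) = Δ·Π!·Σ² = 14/715  (sign -1)
sum: t=1:−1/3628800 t=2:+1/1451520 = 1/2419200
3j²(2 6 6; 0 5 -5) = Δ·Π!·Σ² = 11/910  (sign -1)
combine: 4πI² = 845·14/715·11/910 = 1/5
take √, sign +1: I = 0.12615663

0.126157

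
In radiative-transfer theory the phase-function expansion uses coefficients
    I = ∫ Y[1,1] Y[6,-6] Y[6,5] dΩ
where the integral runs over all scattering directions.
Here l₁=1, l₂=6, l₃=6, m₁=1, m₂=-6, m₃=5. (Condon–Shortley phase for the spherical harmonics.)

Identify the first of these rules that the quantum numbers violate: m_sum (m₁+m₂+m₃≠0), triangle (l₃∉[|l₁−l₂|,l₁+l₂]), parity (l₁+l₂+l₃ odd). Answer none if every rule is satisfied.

azimuthal sum: 1 − 6 + 5 = 0  ✓
5 ≤ 6 ≤ 7 (triangle on l)  ✓
L = 1 + 6 + 6 = 13 (odd)  ✗

parity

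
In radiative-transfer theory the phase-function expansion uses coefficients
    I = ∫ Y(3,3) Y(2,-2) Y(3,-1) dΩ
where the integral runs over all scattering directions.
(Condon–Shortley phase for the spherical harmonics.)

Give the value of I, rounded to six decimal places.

0.132981

Checks pass: Σm=0; 8 even; l₃=3∈[1,5].
(2·3+1)(2·2+1)(2·3+1) = 245
Δ: 2! 4! 2! / 9! → 1/3780
sum: t=0:+1/24 t=1:−1/4 t=2:+1/24 = -1/6
3j²(3 2 3; 0 0 0) = Δ·Π!·Σ² = 4/105  (sign +1)
sum: t=0:+1/96 = 1/96
3j²(3 2 3; 3 -2 -1) = Δ·Π!·Σ² = 1/42  (sign +1)
combine: 4πI² = 245·4/105·1/42 = 2/9
take √, sign +1: I = 0.13298076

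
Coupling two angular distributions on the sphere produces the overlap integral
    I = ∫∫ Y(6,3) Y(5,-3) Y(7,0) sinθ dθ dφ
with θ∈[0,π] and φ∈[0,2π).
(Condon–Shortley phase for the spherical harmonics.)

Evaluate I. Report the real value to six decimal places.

0.061731

m-sum 0 ✓  L=18 even ✓  1≤7≤11 ✓
Π(2lᵢ+1) = 13×11×15 = 2145
triangle coeff Δ(6,5,7) = 1/174594420
Σ_t [0,4]: t=0:+1/4147200 t=1:−1/207360 t=2:+1/82944 t=3:−1/207360 t=4:+1/4147200 = 1/345600
(3j)²=420/46189 [(6 5 7; 0 0 0)], sign=-1
Σ_t [0,2]: t=0:+1/829440 t=1:−1/1036800 t=2:+1/14515200 = 1/3225600
(3j)²=567/230945 [(6 5 7; 3 -3 0)], sign=-1
⇒ 4πI² = 714420/14919047
I = (+1)√(714420/14919047/(4π)) = 0.06173072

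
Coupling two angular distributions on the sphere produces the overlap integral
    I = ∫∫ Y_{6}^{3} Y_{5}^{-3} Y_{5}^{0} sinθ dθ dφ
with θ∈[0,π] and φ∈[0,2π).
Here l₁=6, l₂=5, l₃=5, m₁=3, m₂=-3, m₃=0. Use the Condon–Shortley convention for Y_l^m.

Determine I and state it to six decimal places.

Checks pass: Σm=0; 16 even; l₃=5∈[1,11].
(2·6+1)(2·5+1)(2·5+1) = 1573
Δ: 6! 6! 4! / 17! → 1/28588560
sum: t=1:−1/345600 t=2:+1/13824 t=3:−1/5184 t=4:+1/13824 t=5:−1/345600 = -7/129600
3j²(6 5 5; 0 0 0) = Δ·Π!·Σ² = 80/7293  (sign +1)
sum: t=0:+1/103680 t=1:−1/34560 t=2:+1/138240 = -1/82944
3j²(6 5 5; 3 -3 0) = Δ·Π!·Σ² = 125/9724  (sign +1)
combine: 4πI² = 1573·80/7293·125/9724 = 2500/11271
take √, sign +1: I = 0.13285682

0.132857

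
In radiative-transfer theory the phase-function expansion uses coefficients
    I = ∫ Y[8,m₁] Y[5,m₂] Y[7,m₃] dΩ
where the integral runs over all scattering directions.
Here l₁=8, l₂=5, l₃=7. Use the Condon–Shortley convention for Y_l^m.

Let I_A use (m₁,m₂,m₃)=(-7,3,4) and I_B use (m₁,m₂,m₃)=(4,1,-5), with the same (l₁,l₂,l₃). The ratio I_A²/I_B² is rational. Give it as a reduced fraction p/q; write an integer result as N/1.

l's match ⇒ only the (l;m) 3-j factors differ between A and B.
A: triangle coeff Δ(8,5,7) = 1/814773960; Σ_t [5,6]: t=5:−1/2612736000 t=6:+1/1045094400 = 1/1741824000; (3j)²=33/3230 [(8 5 7; -7 3 4)], sign=-1
B: triangle coeff Δ(8,5,7) = 1/814773960; Σ_t [2,4]: t=2:+1/92897280 t=3:−1/78382080 t=4:+1/696729600 = -1/1791590400; (3j)²=11/151164 [(8 5 7; 4 1 -5)], sign=-1
I_A²/I_B² = (33/3230)/(11/151164) = 702/5

702/5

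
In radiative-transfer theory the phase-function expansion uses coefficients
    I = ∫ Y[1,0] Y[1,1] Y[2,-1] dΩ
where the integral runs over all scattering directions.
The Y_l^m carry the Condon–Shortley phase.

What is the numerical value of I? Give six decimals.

m-sum 0 ✓  L=4 even ✓  0≤2≤2 ✓
Π(2lᵢ+1) = 3×3×5 = 45
triangle coeff Δ(1,1,2) = 1/30
Σ_t [0,0]: t=0:+1/1 = 1/1
(3j)²=2/15 [(1 1 2; 0 0 0)], sign=+1
Σ_t [0,0]: t=0:+1/2 = 1/2
(3j)²=1/10 [(1 1 2; 0 1 -1)], sign=-1
⇒ 4πI² = 3/5
I = (-1)√(3/5/(4π)) = -0.21850969

-0.218510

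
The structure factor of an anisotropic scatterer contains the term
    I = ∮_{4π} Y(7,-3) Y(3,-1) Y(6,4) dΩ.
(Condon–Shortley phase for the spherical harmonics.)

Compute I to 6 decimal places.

0.163772

m-sum 0 ✓  L=16 even ✓  4≤6≤10 ✓
Π(2lᵢ+1) = 15×7×13 = 1365
triangle coeff Δ(7,3,6) = 1/2042040
Σ_t [1,3]: t=1:−1/207360 t=2:+1/57600 t=3:−1/207360 = 1/129600
(3j)²=168/12155 [(7 3 6; 0 0 0)], sign=+1
Σ_t [0,2]: t=0:+1/174182400 t=1:−1/2177280 t=2:+1/645120 = 191/174182400
(3j)²=36481/2042040 [(7 3 6; -3 -1 4)], sign=+1
⇒ 4πI² = 766101/2272985
I = (+1)√(766101/2272985/(4π)) = 0.16377205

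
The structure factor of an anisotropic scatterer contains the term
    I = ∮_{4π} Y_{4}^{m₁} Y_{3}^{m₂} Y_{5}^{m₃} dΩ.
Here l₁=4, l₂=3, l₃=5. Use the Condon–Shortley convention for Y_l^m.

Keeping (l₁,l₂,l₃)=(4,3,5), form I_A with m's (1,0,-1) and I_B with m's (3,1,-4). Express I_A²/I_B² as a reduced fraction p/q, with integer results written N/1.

l's match ⇒ only the (l;m) 3-j factors differ between A and B.
A: triangle coeff Δ(4,3,5) = 1/180180; Σ_t [0,2]: t=0:+1/432 t=1:−1/192 t=2:+1/1440 = -19/8640; (3j)²=361/30030 [(4 3 5; 1 0 -1)], sign=-1
B: triangle coeff Δ(4,3,5) = 1/180180; Σ_t [0,1]: t=0:+1/5760 t=1:−1/4320 = -1/17280; (3j)²=7/4290 [(4 3 5; 3 1 -4)], sign=+1
I_A²/I_B² = (361/30030)/(7/4290) = 361/49

361/49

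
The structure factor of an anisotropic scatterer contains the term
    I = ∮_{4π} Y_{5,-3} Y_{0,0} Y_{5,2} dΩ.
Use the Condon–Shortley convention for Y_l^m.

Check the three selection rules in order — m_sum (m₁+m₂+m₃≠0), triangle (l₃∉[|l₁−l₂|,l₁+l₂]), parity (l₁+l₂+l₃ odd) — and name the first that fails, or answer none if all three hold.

m_sum

azimuthal sum: -3 + 0 + 2 = -1  ✗
5 ≤ 5 ≤ 5 (triangle on l)
L = 5 + 0 + 5 = 10 (even)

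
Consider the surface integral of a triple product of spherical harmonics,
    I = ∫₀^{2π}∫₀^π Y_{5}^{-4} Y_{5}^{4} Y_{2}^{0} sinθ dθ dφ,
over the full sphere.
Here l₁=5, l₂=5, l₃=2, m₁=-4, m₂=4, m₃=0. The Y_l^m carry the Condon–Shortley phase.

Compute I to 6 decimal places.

m-sum 0 ✓  L=12 even ✓  0≤2≤10 ✓
Π(2lᵢ+1) = 11×11×5 = 605
triangle coeff Δ(5,5,2) = 1/38610
Σ_t [3,5]: t=3:−1/2880 t=4:+1/576 t=5:−1/2880 = 1/960
(3j)²=10/429 [(5 5 2; 0 0 0)], sign=+1
Σ_t [7,8]: t=7:−1/20160 t=8:+1/40320 = -1/40320
(3j)²=6/715 [(5 5 2; -4 4 0)], sign=-1
⇒ 4πI² = 20/169
I = (-1)√(20/169/(4π)) = -0.09704356

-0.097044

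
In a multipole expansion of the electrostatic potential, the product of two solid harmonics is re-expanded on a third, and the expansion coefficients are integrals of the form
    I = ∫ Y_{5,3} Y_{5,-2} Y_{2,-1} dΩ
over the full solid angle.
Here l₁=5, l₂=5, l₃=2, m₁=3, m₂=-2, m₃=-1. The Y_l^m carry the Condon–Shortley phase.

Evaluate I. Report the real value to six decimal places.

-0.161739

Rules hold: Σm=0, L=12 even, 0≤2≤10.
N = 11·11·5 = 605
Δ = 8!·2!·2!/13! = 1/38610
Racah Σ t=3..5: t=3:−1/2880 t=4:+1/576 t=5:−1/2880 = 1/960
⇒ 3j(5 5 2; 0 0 0)² = 10/429, sgn +1
Racah Σ t=1..2: t=1:−1/10080 t=2:+1/2880 = 1/4032
⇒ 3j(5 5 2; 3 -2 -1)² = 10/429, sgn -1
4πI² = N·(3j₀)²·(3jₘ)² = 500/1521
I = -1·√(0.328731/4π) = -0.16173926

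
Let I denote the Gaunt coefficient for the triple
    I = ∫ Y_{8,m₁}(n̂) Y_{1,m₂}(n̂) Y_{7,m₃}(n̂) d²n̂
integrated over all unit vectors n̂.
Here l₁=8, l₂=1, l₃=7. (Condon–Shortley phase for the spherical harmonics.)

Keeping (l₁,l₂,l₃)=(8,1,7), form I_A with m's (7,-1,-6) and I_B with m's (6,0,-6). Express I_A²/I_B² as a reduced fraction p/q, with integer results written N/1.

l's match ⇒ only the (l;m) 3-j factors differ between A and B.
A: triangle coeff Δ(8,1,7) = 1/2040; Σ_t [0,0]: t=0:+1/12454041600 = 1/12454041600; (3j)²=7/136 [(8 1 7; 7 -1 -6)], sign=-1
B: triangle coeff Δ(8,1,7) = 1/2040; Σ_t [1,1]: t=1:−1/6227020800 = -1/6227020800; (3j)²=7/510 [(8 1 7; 6 0 -6)], sign=+1
I_A²/I_B² = (7/136)/(7/510) = 15/4

15/4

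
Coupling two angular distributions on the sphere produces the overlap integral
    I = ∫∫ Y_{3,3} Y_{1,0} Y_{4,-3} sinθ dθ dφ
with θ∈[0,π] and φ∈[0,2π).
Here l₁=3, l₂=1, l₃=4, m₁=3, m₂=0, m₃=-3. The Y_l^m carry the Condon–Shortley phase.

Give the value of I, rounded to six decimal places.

Rules hold: Σm=0, L=8 even, 2≤4≤4.
N = 7·3·9 = 189
Δ = 0!·6!·2!/9! = 1/252
Racah Σ t=0..0: t=0:+1/36 = 1/36
⇒ 3j(3 1 4; 0 0 0)² = 4/63, sgn +1
Racah Σ t=0..0: t=0:+1/720 = 1/720
⇒ 3j(3 1 4; 3 0 -3)² = 1/36, sgn -1
4πI² = N·(3j₀)²·(3jₘ)² = 1/3
I = -1·√(0.333333/4π) = -0.16286750

-0.162868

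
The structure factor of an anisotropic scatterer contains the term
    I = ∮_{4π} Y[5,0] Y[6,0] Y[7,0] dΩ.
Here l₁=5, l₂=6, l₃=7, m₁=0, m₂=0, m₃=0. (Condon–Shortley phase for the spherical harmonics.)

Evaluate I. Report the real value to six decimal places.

0.118801

m-sum 0 ✓  L=18 even ✓  1≤7≤11 ✓
Π(2lᵢ+1) = 11×13×15 = 2145
triangle coeff Δ(5,6,7) = 1/174594420
Σ_t [0,4]: t=0:+1/4147200 t=1:−1/207360 t=2:+1/82944 t=3:−1/207360 t=4:+1/4147200 = 1/345600
(3j)²=420/46189 [(5 6 7; 0 0 0)], sign=-1
(m-triple is (0,0,0) — same symbol as above.)
⇒ 4πI² = 2646000/14919047
I = (+1)√(2646000/14919047/(4π)) = 0.11880082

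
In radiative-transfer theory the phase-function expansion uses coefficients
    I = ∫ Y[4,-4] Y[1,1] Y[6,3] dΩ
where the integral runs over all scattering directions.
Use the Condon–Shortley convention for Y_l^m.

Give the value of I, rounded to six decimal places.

0.000000

l₃=6 ∉ [3,5] — triangle fails ⇒ I = 0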